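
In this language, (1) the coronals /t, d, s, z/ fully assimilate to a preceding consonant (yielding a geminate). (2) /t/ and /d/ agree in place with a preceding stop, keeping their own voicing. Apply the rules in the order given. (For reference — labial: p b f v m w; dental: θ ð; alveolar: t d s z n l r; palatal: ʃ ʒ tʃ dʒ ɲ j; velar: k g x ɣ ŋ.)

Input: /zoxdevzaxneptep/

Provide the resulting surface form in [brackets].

Rule 1: /d/ after /x/ → [x] (total assimilation)
Rule 1: /z/ after /v/ → [v] (total assimilation)
Rule 1: /t/ after /p/ → [p] (total assimilation)
After rule 1: zoxxevvaxneppep
Rule 2: no segment meets the rule's conditions; no change.

[zoxxevvaxneppep]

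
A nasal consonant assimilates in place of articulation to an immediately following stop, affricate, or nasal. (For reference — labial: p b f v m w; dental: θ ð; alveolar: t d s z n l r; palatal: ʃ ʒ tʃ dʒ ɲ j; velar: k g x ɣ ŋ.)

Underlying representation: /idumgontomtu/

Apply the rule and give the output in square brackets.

/m/ before /g/ (velar) → [ŋ]
/m/ before /t/ (alveolar) → [n]

[iduŋgontontu]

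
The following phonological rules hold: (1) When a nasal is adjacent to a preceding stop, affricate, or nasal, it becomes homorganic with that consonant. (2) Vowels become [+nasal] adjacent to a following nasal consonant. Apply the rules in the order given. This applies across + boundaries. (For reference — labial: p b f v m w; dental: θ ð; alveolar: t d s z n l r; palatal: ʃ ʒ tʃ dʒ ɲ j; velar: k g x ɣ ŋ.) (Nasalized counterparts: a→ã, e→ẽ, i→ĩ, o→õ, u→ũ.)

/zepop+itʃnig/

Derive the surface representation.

Rule 1: /n/ after /tʃ/ (palatal) → [ɲ]
After rule 1: zepop+itʃɲig
Rule 2: no segment meets the rule's conditions; no change.

[zepop+itʃɲig]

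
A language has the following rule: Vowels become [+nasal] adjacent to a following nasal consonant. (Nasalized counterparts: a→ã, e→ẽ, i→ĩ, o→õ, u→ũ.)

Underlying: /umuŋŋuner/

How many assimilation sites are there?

/u/ before nasal /m/ → [ũ]
/u/ before nasal /ŋ/ → [ũ]
/u/ before nasal /n/ → [ũ]
3 segments change.

3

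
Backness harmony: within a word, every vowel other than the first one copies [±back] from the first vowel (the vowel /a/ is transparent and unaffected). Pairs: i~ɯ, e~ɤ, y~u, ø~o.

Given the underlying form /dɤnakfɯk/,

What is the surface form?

[dɤnakfɯk]

no segment meets the rule's conditions; no change.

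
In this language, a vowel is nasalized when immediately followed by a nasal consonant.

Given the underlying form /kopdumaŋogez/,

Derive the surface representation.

/u/ before nasal /m/ → [ũ]
/a/ before nasal /ŋ/ → [ã]

[kopdũmãŋogez]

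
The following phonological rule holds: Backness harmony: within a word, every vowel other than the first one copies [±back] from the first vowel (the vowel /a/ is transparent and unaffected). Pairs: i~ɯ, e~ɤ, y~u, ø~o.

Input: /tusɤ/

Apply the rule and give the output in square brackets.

[tusɤ]

no segment meets the rule's conditions; no change.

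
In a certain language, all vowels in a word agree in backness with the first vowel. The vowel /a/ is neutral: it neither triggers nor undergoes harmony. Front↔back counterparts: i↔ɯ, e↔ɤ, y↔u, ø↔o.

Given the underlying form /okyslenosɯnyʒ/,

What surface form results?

[okuslɤnosɯnuʒ]

/y/ harmonizes with /o/ ([+back]) → [u]
/e/ harmonizes with /o/ ([+back]) → [ɤ]
/y/ harmonizes with /o/ ([+back]) → [u]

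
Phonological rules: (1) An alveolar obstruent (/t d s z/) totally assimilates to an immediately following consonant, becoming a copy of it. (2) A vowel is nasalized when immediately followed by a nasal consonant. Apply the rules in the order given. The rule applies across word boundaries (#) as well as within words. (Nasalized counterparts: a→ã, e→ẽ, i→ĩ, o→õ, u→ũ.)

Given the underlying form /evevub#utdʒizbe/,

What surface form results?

[evevub#udʒdʒibbe]

Rule 1: /t/ before /dʒ/ → [dʒ] (total assimilation)
Rule 1: /z/ before /b/ → [b] (total assimilation)
After rule 1: evevub#udʒdʒibbe
Rule 2: no segment meets the rule's conditions; no change.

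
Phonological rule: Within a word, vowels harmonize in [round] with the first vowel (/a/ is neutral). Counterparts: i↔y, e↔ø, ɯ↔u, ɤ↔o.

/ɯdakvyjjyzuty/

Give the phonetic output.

[ɯdakvijjizɯti]

/y/ harmonizes with /ɯ/ ([-round]) → [i]
/y/ harmonizes with /ɯ/ ([-round]) → [i]
/u/ harmonizes with /ɯ/ ([-round]) → [ɯ]
/y/ harmonizes with /ɯ/ ([-round]) → [i]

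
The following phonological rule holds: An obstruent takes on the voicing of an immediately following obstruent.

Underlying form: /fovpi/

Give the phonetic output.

/v/ before /p/ (voiceless) → [f]

[fofpi]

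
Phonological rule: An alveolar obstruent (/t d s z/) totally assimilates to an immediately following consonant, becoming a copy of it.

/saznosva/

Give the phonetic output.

[sannovva]

/z/ before /n/ → [n] (total assimilation)
/s/ before /v/ → [v] (total assimilation)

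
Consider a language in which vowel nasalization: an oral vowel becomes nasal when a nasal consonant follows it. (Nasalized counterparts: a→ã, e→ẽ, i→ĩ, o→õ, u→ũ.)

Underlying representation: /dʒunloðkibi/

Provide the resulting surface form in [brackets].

/u/ before nasal /n/ → [ũ]

[dʒũnloðkibi]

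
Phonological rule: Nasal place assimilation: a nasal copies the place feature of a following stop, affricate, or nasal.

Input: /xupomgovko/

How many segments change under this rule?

/m/ before /g/ (velar) → [ŋ]
1 segment changes.

1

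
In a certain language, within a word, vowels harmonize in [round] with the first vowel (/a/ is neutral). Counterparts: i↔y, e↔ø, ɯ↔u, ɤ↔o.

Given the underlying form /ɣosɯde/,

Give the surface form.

/ɯ/ harmonizes with /o/ ([+round]) → [u]
/e/ harmonizes with /o/ ([+round]) → [ø]

[ɣosudø]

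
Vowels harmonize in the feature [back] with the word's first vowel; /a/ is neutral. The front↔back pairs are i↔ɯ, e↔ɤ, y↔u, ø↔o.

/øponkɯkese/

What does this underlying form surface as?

[øpønkikese]

/o/ harmonizes with /ø/ ([-back]) → [ø]
/ɯ/ harmonizes with /ø/ ([-back]) → [i]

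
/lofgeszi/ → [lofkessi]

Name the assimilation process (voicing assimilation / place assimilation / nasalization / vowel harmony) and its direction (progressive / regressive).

voicing assimilation, progressive

/g/→[k] /z/→[s].
Each target copies a feature from the preceding segment, so the direction is progressive.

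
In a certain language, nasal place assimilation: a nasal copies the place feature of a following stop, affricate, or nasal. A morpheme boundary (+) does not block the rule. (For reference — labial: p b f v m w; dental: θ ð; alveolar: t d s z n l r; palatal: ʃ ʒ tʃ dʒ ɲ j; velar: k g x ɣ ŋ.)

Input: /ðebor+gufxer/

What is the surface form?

[ðebor+gufxer]

no segment meets the rule's conditions; no change.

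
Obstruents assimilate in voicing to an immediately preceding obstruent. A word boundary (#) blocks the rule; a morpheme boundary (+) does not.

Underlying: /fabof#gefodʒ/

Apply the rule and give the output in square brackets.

no segment meets the rule's conditions; no change.

[fabof#gefodʒ]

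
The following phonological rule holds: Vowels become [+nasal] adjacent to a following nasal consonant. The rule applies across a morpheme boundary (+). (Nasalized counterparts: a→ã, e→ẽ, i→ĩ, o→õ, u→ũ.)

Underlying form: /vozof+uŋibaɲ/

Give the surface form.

/u/ before nasal /ŋ/ → [ũ]
/a/ before nasal /ɲ/ → [ã]

[vozof+ũŋibãɲ]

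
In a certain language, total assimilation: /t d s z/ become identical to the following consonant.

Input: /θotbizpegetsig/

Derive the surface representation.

/t/ before /b/ → [b] (total assimilation)
/z/ before /p/ → [p] (total assimilation)
/t/ before /s/ → [s] (total assimilation)

[θobbippegessig]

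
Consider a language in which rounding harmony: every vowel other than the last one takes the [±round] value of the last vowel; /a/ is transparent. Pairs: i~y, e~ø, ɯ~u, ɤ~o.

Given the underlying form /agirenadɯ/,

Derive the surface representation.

no segment meets the rule's conditions; no change.

[agirenadɯ]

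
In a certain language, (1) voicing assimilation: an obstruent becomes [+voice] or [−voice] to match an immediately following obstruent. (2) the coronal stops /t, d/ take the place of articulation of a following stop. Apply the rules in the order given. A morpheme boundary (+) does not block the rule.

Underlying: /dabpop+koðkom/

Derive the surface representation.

[dappop+koθkom]

Rule 1: /b/ before /p/ (voiceless) → [p]
Rule 1: /ð/ before /k/ (voiceless) → [θ]
After rule 1: dappop+koθkom
Rule 2: no segment meets the rule's conditions; no change.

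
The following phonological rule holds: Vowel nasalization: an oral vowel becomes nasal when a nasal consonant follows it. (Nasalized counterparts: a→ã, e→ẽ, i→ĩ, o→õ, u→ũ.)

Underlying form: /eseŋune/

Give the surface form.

/e/ before nasal /ŋ/ → [ẽ]
/u/ before nasal /n/ → [ũ]

[esẽŋũne]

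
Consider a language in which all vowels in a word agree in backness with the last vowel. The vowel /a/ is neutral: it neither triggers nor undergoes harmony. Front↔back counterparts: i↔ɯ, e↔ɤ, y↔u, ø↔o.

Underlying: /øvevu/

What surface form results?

/ø/ harmonizes with /u/ ([+back]) → [o]
/e/ harmonizes with /u/ ([+back]) → [ɤ]

[ovɤvu]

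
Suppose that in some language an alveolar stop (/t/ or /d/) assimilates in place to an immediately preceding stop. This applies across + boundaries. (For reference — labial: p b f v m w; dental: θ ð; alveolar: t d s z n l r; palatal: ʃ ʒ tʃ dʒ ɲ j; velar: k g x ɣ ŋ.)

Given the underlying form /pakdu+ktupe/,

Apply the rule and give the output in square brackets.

[pakgu+kkupe]

/d/ after /k/ (velar) → [g]
/t/ after /k/ (velar) → [k]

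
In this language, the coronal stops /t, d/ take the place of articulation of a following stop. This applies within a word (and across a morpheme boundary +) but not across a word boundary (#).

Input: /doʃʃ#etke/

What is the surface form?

[doʃʃ#ekke]

/t/ before /k/ (velar) → [k]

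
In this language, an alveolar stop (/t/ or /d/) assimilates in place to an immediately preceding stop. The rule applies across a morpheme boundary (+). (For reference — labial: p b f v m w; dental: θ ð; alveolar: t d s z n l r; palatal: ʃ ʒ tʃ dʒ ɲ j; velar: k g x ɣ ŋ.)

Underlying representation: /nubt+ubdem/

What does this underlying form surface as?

[nubp+ubbem]

/t/ after /b/ (labial) → [p]
/d/ after /b/ (labial) → [b]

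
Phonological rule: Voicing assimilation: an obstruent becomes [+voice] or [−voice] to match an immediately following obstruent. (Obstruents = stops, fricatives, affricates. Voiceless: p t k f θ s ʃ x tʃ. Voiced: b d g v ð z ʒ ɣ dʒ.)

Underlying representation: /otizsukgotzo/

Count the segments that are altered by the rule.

/z/ before /s/ (voiceless) → [s]
/k/ before /g/ (voiced) → [g]
/t/ before /z/ (voiced) → [d]
3 segments change.

3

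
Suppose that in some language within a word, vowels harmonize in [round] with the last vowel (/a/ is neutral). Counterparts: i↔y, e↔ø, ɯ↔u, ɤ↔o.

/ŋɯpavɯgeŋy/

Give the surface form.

/ɯ/ harmonizes with /y/ ([+round]) → [u]
/ɯ/ harmonizes with /y/ ([+round]) → [u]
/e/ harmonizes with /y/ ([+round]) → [ø]

[ŋupavugøŋy]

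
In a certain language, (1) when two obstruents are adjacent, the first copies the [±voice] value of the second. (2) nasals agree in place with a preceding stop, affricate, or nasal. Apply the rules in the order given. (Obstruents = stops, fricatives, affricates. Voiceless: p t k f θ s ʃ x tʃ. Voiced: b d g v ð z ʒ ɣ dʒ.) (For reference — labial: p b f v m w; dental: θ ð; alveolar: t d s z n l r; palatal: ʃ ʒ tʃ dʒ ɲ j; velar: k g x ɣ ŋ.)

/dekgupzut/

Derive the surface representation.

[deggubzut]

Rule 1: /k/ before /g/ (voiced) → [g]
Rule 1: /p/ before /z/ (voiced) → [b]
After rule 1: deggubzut
Rule 2: no segment meets the rule's conditions; no change.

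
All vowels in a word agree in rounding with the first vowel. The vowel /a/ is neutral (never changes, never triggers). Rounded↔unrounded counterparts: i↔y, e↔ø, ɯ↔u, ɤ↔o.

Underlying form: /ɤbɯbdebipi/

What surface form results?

[ɤbɯbdebipi]

no segment meets the rule's conditions; no change.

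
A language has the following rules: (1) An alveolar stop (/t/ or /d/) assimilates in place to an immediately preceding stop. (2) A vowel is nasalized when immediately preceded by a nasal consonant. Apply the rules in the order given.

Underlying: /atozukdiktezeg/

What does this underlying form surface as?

Rule 1: /d/ after /k/ (velar) → [g]
Rule 1: /t/ after /k/ (velar) → [k]
After rule 1: atozukgikkezeg
Rule 2: no segment meets the rule's conditions; no change.

[atozukgikkezeg]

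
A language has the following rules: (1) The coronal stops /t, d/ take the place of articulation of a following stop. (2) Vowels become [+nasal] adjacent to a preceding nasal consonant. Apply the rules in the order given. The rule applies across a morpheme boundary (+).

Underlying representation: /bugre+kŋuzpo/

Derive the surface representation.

Rule 1: no segment meets the rule's conditions; no change.
After rule 1: bugre+kŋuzpo
Rule 2: /u/ after nasal /ŋ/ → [ũ]

[bugre+kŋũzpo]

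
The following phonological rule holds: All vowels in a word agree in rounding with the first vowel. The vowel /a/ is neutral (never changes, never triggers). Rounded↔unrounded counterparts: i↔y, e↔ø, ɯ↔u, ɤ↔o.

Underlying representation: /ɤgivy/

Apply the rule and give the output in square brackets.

[ɤgivi]

/y/ harmonizes with /ɤ/ ([-round]) → [i]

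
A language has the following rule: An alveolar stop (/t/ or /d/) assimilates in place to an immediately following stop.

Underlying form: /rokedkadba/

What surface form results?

[rokegkabba]

/d/ before /k/ (velar) → [g]
/d/ before /b/ (labial) → [b]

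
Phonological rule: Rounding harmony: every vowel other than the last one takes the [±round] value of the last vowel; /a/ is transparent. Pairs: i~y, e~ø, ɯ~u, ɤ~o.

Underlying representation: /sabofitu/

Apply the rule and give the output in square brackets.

[sabofytu]

/i/ harmonizes with /u/ ([+round]) → [y]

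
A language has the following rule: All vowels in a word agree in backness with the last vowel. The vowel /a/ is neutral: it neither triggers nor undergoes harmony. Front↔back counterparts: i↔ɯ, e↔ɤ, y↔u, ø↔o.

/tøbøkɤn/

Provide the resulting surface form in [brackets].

/ø/ harmonizes with /ɤ/ ([+back]) → [o]
/ø/ harmonizes with /ɤ/ ([+back]) → [o]

[tobokɤn]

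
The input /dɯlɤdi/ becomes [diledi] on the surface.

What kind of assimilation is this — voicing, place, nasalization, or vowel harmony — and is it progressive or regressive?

vowel harmony, regressive

/ɯ/→[i] /ɤ/→[e].
Vowels agree with the last vowel, so the harmony is regressive.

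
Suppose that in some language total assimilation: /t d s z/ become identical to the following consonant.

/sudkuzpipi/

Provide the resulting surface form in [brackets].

[sukkuppipi]

/d/ before /k/ → [k] (total assimilation)
/z/ before /p/ → [p] (total assimilation)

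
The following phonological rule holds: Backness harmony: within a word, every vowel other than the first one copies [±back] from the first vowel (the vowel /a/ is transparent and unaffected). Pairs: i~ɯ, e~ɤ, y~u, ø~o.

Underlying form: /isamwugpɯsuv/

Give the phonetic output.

/u/ harmonizes with /i/ ([-back]) → [y]
/ɯ/ harmonizes with /i/ ([-back]) → [i]
/u/ harmonizes with /i/ ([-back]) → [y]

[isamwygpisyv]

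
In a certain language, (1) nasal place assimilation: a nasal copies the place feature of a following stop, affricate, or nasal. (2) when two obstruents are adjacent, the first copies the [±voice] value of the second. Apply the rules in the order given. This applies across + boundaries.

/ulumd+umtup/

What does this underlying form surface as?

Rule 1: /m/ before /d/ (alveolar) → [n]
Rule 1: /m/ before /t/ (alveolar) → [n]
After rule 1: ulund+untup
Rule 2: no segment meets the rule's conditions; no change.

[ulund+untup]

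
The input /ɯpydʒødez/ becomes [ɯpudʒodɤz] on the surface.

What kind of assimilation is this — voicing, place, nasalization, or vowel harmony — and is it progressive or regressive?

vowel harmony, progressive

/y/→[u] /ø/→[o] /e/→[ɤ].
Vowels agree with the first vowel, so the harmony is progressive.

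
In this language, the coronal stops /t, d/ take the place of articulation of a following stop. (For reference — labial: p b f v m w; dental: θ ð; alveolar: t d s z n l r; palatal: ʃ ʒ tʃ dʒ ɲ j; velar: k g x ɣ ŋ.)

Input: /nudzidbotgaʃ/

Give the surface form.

[nudzibbokgaʃ]

/d/ before /b/ (labial) → [b]
/t/ before /g/ (velar) → [k]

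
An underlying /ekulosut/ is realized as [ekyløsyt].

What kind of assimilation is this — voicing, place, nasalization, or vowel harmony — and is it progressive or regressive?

vowel harmony, progressive

/u/→[y] /o/→[ø] /u/→[y].
Vowels agree with the first vowel, so the harmony is progressive.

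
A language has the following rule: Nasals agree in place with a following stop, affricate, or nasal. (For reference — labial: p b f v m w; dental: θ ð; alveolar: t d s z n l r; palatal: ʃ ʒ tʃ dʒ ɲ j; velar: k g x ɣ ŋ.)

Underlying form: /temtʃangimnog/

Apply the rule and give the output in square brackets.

[teɲtʃaŋginnog]

/m/ before /tʃ/ (palatal) → [ɲ]
/n/ before /g/ (velar) → [ŋ]
/m/ before /n/ (alveolar) → [n]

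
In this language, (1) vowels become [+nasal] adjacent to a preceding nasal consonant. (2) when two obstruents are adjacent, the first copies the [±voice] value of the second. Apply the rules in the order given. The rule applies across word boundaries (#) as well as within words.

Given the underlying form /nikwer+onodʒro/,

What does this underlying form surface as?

[nĩkwer+onõdʒro]

Rule 1: /i/ after nasal /n/ → [ĩ]
Rule 1: /o/ after nasal /n/ → [õ]
After rule 1: nĩkwer+onõdʒro
Rule 2: no segment meets the rule's conditions; no change.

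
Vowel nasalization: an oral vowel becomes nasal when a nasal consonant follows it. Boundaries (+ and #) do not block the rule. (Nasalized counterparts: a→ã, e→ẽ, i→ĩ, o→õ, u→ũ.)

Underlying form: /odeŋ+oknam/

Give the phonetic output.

/e/ before nasal /ŋ/ → [ẽ]
/a/ before nasal /m/ → [ã]

[odẽŋ+oknãm]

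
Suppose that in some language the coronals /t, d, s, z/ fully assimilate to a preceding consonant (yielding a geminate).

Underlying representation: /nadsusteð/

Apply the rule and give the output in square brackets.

/s/ after /d/ → [d] (total assimilation)
/t/ after /s/ → [s] (total assimilation)

[naddusseð]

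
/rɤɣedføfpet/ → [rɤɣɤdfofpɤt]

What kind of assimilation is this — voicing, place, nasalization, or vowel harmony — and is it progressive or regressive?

/e/→[ɤ] /ø/→[o] /e/→[ɤ].
Vowels agree with the first vowel, so the harmony is progressive.

vowel harmony, progressive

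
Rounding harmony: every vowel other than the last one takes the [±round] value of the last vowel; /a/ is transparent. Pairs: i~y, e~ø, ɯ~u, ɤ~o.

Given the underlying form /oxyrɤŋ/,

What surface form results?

[ɤxirɤŋ]

/o/ harmonizes with /ɤ/ ([-round]) → [ɤ]
/y/ harmonizes with /ɤ/ ([-round]) → [i]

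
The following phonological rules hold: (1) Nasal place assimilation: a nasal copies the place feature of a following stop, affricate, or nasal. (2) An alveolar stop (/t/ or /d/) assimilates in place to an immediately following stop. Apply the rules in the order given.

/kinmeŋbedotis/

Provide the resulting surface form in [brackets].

Rule 1: /n/ before /m/ (labial) → [m]
Rule 1: /ŋ/ before /b/ (labial) → [m]
After rule 1: kimmembedotis
Rule 2: no segment meets the rule's conditions; no change.

[kimmembedotis]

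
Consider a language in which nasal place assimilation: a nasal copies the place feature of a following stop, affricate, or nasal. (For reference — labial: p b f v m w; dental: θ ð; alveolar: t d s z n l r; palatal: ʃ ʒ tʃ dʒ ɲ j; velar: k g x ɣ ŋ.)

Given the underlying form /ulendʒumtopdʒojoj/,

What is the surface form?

[uleɲdʒuntopdʒojoj]

/n/ before /dʒ/ (palatal) → [ɲ]
/m/ before /t/ (alveolar) → [n]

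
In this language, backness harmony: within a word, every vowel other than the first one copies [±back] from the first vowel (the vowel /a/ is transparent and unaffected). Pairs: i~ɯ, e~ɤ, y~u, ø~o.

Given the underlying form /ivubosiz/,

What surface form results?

/u/ harmonizes with /i/ ([-back]) → [y]
/o/ harmonizes with /i/ ([-back]) → [ø]

[ivybøsiz]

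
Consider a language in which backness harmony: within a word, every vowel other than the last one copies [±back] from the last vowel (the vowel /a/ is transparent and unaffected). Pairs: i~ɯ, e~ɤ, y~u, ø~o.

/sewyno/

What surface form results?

[sɤwuno]

/e/ harmonizes with /o/ ([+back]) → [ɤ]
/y/ harmonizes with /o/ ([+back]) → [u]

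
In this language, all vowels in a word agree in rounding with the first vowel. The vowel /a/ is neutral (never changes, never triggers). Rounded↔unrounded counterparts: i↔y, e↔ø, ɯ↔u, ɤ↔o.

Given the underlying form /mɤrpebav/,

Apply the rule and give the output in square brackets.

no segment meets the rule's conditions; no change.

[mɤrpebav]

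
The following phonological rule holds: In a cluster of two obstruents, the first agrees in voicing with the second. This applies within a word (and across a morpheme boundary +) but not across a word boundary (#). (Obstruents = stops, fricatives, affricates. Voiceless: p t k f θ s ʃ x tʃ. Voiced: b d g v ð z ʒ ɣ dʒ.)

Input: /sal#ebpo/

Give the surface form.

/b/ before /p/ (voiceless) → [p]

[sal#eppo]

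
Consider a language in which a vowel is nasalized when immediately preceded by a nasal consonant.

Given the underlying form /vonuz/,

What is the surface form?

[vonũz]

/u/ after nasal /n/ → [ũ]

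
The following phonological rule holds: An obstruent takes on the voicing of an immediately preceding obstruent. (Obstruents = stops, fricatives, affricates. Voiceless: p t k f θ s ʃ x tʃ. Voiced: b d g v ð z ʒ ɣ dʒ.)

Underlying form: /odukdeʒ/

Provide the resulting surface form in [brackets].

/d/ after /k/ (voiceless) → [t]

[odukteʒ]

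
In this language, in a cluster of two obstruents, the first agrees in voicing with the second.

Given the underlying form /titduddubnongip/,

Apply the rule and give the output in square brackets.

[tidduddubnongip]

/t/ before /d/ (voiced) → [d]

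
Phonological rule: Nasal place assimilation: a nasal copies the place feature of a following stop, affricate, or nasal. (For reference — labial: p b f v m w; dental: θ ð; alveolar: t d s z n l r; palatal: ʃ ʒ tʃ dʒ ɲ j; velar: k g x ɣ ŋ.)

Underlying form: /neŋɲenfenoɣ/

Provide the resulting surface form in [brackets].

[neɲɲenfenoɣ]

/ŋ/ before /ɲ/ (palatal) → [ɲ]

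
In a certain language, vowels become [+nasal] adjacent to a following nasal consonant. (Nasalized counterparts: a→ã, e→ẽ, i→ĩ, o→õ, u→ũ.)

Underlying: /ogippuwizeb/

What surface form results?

no segment meets the rule's conditions; no change.

[ogippuwizeb]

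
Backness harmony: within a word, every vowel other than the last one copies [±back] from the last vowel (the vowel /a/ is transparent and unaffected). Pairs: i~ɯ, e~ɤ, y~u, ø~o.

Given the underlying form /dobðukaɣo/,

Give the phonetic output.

no segment meets the rule's conditions; no change.

[dobðukaɣo]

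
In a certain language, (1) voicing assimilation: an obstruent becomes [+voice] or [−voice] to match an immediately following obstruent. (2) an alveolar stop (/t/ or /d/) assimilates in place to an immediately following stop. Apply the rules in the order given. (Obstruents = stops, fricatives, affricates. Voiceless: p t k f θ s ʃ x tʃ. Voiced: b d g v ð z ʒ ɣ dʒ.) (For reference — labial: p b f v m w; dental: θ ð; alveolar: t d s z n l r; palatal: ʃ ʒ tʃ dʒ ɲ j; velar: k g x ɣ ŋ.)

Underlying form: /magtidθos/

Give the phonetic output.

Rule 1: /g/ before /t/ (voiceless) → [k]
Rule 1: /d/ before /θ/ (voiceless) → [t]
After rule 1: maktitθos
Rule 2: no segment meets the rule's conditions; no change.

[maktitθos]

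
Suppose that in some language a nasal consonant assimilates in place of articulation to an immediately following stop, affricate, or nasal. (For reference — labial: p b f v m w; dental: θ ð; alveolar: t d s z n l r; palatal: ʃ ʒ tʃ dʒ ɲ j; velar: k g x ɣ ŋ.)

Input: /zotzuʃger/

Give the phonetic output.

no segment meets the rule's conditions; no change.

[zotzuʃger]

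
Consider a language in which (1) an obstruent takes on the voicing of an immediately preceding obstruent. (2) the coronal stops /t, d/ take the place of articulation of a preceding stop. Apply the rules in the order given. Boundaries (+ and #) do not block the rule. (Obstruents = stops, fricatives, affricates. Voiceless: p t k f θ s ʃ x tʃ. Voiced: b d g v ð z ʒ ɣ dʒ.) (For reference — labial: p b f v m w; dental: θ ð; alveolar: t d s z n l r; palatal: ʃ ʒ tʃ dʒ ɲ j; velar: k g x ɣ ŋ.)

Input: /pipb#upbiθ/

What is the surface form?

Rule 1: /b/ after /p/ (voiceless) → [p]
Rule 1: /b/ after /p/ (voiceless) → [p]
After rule 1: pipp#uppiθ
Rule 2: no segment meets the rule's conditions; no change.

[pipp#uppiθ]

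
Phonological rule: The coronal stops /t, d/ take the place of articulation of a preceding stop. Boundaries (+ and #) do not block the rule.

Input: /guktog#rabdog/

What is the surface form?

/t/ after /k/ (velar) → [k]
/d/ after /b/ (labial) → [b]

[gukkog#rabbog]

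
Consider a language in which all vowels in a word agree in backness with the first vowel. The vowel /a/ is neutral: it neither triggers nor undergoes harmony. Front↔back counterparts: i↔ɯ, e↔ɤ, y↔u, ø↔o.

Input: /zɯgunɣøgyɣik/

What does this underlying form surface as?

/ø/ harmonizes with /ɯ/ ([+back]) → [o]
/y/ harmonizes with /ɯ/ ([+back]) → [u]
/i/ harmonizes with /ɯ/ ([+back]) → [ɯ]

[zɯgunɣoguɣɯk]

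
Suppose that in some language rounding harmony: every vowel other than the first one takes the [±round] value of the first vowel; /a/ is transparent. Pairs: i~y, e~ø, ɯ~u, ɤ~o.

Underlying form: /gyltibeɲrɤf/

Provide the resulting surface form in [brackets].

/i/ harmonizes with /y/ ([+round]) → [y]
/e/ harmonizes with /y/ ([+round]) → [ø]
/ɤ/ harmonizes with /y/ ([+round]) → [o]

[gyltybøɲrof]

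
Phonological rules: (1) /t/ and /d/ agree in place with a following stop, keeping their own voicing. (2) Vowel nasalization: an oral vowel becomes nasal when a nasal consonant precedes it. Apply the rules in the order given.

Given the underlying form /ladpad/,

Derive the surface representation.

Rule 1: /d/ before /p/ (labial) → [b]
After rule 1: labpad
Rule 2: no segment meets the rule's conditions; no change.

[labpad]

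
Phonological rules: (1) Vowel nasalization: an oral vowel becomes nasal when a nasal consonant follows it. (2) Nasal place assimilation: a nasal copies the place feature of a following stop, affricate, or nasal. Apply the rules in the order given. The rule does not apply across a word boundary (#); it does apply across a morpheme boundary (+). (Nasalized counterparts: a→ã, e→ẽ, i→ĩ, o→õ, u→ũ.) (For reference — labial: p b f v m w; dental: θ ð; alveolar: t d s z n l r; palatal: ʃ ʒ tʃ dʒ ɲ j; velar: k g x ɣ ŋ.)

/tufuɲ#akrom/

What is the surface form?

Rule 1: /u/ before nasal /ɲ/ → [ũ]
Rule 1: /o/ before nasal /m/ → [õ]
After rule 1: tufũɲ#akrõm
Rule 2: no segment meets the rule's conditions; no change.

[tufũɲ#akrõm]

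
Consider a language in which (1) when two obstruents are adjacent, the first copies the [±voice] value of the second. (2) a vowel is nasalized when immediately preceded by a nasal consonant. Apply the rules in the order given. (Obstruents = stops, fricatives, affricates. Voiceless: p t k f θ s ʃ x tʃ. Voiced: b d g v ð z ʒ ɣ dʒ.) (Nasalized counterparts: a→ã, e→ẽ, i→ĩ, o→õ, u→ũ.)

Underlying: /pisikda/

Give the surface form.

[pisigda]

Rule 1: /k/ before /d/ (voiced) → [g]
After rule 1: pisigda
Rule 2: no segment meets the rule's conditions; no change.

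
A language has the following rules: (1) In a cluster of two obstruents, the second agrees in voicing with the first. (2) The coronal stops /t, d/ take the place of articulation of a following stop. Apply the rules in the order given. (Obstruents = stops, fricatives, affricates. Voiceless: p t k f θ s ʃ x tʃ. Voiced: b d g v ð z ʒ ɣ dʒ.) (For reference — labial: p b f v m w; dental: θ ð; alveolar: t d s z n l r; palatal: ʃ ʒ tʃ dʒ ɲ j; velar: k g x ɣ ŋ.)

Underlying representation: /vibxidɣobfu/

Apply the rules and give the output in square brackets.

Rule 1: /x/ after /b/ (voiced) → [ɣ]
Rule 1: /f/ after /b/ (voiced) → [v]
After rule 1: vibɣidɣobvu
Rule 2: no segment meets the rule's conditions; no change.

[vibɣidɣobvu]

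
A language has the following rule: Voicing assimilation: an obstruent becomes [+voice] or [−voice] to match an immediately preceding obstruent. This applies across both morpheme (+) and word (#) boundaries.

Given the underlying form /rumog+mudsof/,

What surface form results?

[rumog+mudzof]

/s/ after /d/ (voiced) → [z]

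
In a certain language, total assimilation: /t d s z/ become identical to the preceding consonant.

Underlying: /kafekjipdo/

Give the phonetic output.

[kafekjippo]

/d/ after /p/ → [p] (total assimilation)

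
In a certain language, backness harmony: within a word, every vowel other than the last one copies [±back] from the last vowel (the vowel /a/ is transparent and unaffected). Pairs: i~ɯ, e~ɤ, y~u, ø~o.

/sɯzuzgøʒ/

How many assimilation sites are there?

2

/ɯ/ harmonizes with /ø/ ([-back]) → [i]
/u/ harmonizes with /ø/ ([-back]) → [y]
2 segments change.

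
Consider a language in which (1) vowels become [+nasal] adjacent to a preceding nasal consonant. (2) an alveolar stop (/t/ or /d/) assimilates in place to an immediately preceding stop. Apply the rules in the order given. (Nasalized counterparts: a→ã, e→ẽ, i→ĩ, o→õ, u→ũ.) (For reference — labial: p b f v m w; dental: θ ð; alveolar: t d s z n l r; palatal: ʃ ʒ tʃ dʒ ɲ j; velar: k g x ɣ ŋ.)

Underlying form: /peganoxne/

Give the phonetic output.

Rule 1: /o/ after nasal /n/ → [õ]
Rule 1: /e/ after nasal /n/ → [ẽ]
After rule 1: peganõxnẽ
Rule 2: no segment meets the rule's conditions; no change.

[peganõxnẽ]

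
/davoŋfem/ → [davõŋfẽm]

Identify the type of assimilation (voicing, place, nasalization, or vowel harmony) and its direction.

nasalization, regressive

/o/→[õ] /e/→[ẽ].
Each target copies a feature from the following segment, so the direction is regressive.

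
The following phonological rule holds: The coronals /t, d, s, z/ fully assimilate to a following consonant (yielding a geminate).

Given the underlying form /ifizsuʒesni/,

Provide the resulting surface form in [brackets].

/z/ before /s/ → [s] (total assimilation)
/s/ before /n/ → [n] (total assimilation)

[ifissuʒenni]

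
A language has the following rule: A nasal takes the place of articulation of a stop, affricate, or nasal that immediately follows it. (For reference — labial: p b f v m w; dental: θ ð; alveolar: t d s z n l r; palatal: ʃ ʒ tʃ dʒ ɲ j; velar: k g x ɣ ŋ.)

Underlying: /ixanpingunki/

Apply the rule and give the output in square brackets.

[ixampiŋguŋki]

/n/ before /p/ (labial) → [m]
/n/ before /g/ (velar) → [ŋ]
/n/ before /k/ (velar) → [ŋ]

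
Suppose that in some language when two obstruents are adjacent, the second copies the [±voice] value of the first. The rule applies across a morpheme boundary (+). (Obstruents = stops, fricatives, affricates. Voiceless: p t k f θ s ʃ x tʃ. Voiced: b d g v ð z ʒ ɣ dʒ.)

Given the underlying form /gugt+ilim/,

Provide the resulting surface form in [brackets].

/t/ after /g/ (voiced) → [d]

[gugd+ilim]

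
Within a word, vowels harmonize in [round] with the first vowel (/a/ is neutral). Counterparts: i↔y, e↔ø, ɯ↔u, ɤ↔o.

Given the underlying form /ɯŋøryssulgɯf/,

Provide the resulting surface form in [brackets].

/ø/ harmonizes with /ɯ/ ([-round]) → [e]
/y/ harmonizes with /ɯ/ ([-round]) → [i]
/u/ harmonizes with /ɯ/ ([-round]) → [ɯ]

[ɯŋerissɯlgɯf]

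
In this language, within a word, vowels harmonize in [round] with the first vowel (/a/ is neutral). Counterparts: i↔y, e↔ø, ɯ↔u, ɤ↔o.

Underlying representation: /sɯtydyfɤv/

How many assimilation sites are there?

/y/ harmonizes with /ɯ/ ([-round]) → [i]
/y/ harmonizes with /ɯ/ ([-round]) → [i]
2 segments change.

2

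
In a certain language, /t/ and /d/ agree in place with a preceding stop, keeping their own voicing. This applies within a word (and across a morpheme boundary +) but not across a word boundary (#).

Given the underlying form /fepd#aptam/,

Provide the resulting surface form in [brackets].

/d/ after /p/ (labial) → [b]
/t/ after /p/ (labial) → [p]

[fepb#appam]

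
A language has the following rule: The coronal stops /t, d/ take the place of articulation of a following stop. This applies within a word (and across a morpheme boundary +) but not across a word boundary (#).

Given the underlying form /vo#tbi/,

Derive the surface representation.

/t/ before /b/ (labial) → [p]

[vo#pbi]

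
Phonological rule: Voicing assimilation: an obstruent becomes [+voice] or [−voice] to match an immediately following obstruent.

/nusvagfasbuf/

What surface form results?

[nuzvakfazbuf]

/s/ before /v/ (voiced) → [z]
/g/ before /f/ (voiceless) → [k]
/s/ before /b/ (voiced) → [z]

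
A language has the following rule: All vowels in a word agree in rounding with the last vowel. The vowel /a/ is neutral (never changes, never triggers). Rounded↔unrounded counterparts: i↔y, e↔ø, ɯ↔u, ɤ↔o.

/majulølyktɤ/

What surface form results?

[majɯleliktɤ]

/u/ harmonizes with /ɤ/ ([-round]) → [ɯ]
/ø/ harmonizes with /ɤ/ ([-round]) → [e]
/y/ harmonizes with /ɤ/ ([-round]) → [i]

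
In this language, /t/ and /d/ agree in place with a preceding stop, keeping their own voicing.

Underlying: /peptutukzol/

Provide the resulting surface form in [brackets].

/t/ after /p/ (labial) → [p]

[pepputukzol]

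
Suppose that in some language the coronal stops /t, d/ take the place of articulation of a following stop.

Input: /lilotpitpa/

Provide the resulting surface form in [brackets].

[liloppippa]

/t/ before /p/ (labial) → [p]
/t/ before /p/ (labial) → [p]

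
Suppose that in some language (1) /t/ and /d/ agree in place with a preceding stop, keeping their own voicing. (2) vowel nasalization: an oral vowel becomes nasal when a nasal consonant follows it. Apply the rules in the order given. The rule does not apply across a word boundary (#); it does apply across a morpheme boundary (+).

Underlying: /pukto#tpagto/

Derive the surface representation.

Rule 1: /t/ after /k/ (velar) → [k]
Rule 1: /t/ after /g/ (velar) → [k]
After rule 1: pukko#tpagko
Rule 2: no segment meets the rule's conditions; no change.

[pukko#tpagko]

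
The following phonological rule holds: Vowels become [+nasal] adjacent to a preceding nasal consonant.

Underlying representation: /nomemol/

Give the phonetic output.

/o/ after nasal /n/ → [õ]
/e/ after nasal /m/ → [ẽ]
/o/ after nasal /m/ → [õ]

[nõmẽmõl]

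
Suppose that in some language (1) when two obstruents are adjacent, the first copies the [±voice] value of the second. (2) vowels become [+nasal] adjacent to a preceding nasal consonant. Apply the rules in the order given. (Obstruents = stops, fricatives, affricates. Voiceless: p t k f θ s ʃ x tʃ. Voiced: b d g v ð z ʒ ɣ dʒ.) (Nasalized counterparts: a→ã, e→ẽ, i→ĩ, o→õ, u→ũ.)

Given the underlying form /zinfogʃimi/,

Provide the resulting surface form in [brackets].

[zinfokʃimĩ]

Rule 1: /g/ before /ʃ/ (voiceless) → [k]
After rule 1: zinfokʃimi
Rule 2: /i/ after nasal /m/ → [ĩ]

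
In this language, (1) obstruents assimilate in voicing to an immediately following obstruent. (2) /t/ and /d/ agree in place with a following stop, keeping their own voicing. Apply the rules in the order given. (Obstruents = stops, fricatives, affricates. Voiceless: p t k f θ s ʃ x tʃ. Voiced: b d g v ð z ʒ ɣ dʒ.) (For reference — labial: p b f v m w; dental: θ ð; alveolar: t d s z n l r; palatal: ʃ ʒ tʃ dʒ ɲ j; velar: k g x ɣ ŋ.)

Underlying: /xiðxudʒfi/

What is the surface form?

[xiθxutʃfi]

Rule 1: /ð/ before /x/ (voiceless) → [θ]
Rule 1: /dʒ/ before /f/ (voiceless) → [tʃ]
After rule 1: xiθxutʃfi
Rule 2: no segment meets the rule's conditions; no change.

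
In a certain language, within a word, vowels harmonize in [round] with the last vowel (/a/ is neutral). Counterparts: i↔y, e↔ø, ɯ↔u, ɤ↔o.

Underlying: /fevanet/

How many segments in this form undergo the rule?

No segment meets the rule's conditions.

0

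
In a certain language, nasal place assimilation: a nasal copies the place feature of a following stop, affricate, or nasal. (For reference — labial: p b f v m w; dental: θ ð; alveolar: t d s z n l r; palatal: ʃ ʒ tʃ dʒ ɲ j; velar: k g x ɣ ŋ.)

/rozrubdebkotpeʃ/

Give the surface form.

no segment meets the rule's conditions; no change.

[rozrubdebkotpeʃ]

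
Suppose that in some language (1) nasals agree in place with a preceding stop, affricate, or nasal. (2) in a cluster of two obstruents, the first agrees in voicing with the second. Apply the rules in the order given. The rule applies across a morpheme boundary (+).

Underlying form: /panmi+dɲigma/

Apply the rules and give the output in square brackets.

[panni+dnigŋa]

Rule 1: /m/ after /n/ (alveolar) → [n]
Rule 1: /ɲ/ after /d/ (alveolar) → [n]
Rule 1: /m/ after /g/ (velar) → [ŋ]
After rule 1: panni+dnigŋa
Rule 2: no segment meets the rule's conditions; no change.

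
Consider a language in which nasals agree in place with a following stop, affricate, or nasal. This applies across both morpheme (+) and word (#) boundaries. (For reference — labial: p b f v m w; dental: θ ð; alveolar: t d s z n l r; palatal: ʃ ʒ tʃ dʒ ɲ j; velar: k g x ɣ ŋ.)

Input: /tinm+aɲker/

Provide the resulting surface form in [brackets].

/n/ before /m/ (labial) → [m]
/ɲ/ before /k/ (velar) → [ŋ]

[timm+aŋker]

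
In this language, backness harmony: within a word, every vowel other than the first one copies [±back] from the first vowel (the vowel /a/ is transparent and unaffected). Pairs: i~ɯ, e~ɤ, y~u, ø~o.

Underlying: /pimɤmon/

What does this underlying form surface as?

[pimemøn]

/ɤ/ harmonizes with /i/ ([-back]) → [e]
/o/ harmonizes with /i/ ([-back]) → [ø]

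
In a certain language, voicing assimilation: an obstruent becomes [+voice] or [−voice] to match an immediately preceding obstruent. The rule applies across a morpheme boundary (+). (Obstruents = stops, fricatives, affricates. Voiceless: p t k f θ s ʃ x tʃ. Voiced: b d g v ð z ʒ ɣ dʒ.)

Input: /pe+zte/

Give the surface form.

/t/ after /z/ (voiced) → [d]

[pe+zde]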